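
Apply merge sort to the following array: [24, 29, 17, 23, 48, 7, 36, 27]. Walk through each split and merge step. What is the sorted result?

Merge sort trace:

Split: [24, 29, 17, 23, 48, 7, 36, 27] -> [24, 29, 17, 23] and [48, 7, 36, 27]
  Split: [24, 29, 17, 23] -> [24, 29] and [17, 23]
    Split: [24, 29] -> [24] and [29]
    Merge: [24] + [29] -> [24, 29]
    Split: [17, 23] -> [17] and [23]
    Merge: [17] + [23] -> [17, 23]
  Merge: [24, 29] + [17, 23] -> [17, 23, 24, 29]
  Split: [48, 7, 36, 27] -> [48, 7] and [36, 27]
    Split: [48, 7] -> [48] and [7]
    Merge: [48] + [7] -> [7, 48]
    Split: [36, 27] -> [36] and [27]
    Merge: [36] + [27] -> [27, 36]
  Merge: [7, 48] + [27, 36] -> [7, 27, 36, 48]
Merge: [17, 23, 24, 29] + [7, 27, 36, 48] -> [7, 17, 23, 24, 27, 29, 36, 48]

Final sorted array: [7, 17, 23, 24, 27, 29, 36, 48]

The merge sort proceeds by recursively splitting the array and merging sorted halves.
After all merges, the sorted array is [7, 17, 23, 24, 27, 29, 36, 48].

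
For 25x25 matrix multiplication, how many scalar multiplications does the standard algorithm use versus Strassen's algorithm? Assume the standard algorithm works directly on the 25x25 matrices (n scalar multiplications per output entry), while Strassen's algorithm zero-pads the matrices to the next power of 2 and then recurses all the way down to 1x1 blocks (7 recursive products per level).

Matrix multiplication for 25x25 matrices:

Strassen's algorithm requires power-of-2 dimensions. Pad 25x25 to 32x32 (next power of 2).

Standard algorithm: 25^3 = 15625 multiplications
Strassen's algorithm: 7^(log2(32)) = 7^5 = 16807 multiplications
Difference: 15625 - 16807 = -1182 (Strassen uses MORE here due to padding overhead — for small or just-over-power-of-2 n, padding can outweigh the per-level savings)

Standard: 15625 multiplications (25^3). Strassen: 16807 multiplications (7^5, after padding to 32x32). Strassen reduces 8 recursive multiplications to 7 at each level.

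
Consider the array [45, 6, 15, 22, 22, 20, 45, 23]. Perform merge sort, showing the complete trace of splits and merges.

Merge sort trace:

Split: [45, 6, 15, 22, 22, 20, 45, 23] -> [45, 6, 15, 22] and [22, 20, 45, 23]
  Split: [45, 6, 15, 22] -> [45, 6] and [15, 22]
    Split: [45, 6] -> [45] and [6]
    Merge: [45] + [6] -> [6, 45]
    Split: [15, 22] -> [15] and [22]
    Merge: [15] + [22] -> [15, 22]
  Merge: [6, 45] + [15, 22] -> [6, 15, 22, 45]
  Split: [22, 20, 45, 23] -> [22, 20] and [45, 23]
    Split: [22, 20] -> [22] and [20]
    Merge: [22] + [20] -> [20, 22]
    Split: [45, 23] -> [45] and [23]
    Merge: [45] + [23] -> [23, 45]
  Merge: [20, 22] + [23, 45] -> [20, 22, 23, 45]
Merge: [6, 15, 22, 45] + [20, 22, 23, 45] -> [6, 15, 20, 22, 22, 23, 45, 45]

Final sorted array: [6, 15, 20, 22, 22, 23, 45, 45]

The merge sort proceeds by recursively splitting the array and merging sorted halves.
After all merges, the sorted array is [6, 15, 20, 22, 22, 23, 45, 45].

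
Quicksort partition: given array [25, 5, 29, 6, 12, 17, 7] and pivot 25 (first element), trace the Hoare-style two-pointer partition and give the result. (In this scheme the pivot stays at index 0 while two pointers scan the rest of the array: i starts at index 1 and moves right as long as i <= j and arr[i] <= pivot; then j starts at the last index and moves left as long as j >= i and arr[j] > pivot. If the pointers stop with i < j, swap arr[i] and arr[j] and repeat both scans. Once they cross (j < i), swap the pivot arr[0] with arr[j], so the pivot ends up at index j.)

Hoare-style two-pointer partition with pivot = 25:

Initial array: [25, 5, 29, 6, 12, 17, 7]

Pointers start at i = 1, j = 6.
i stops at index 2 (arr[2]=29 > 25), j stops at index 6 (arr[6]=7 <= 25): swap arr[2] and arr[6], array becomes [25, 5, 7, 6, 12, 17, 29]
i ends at 6, j ends at 5: the pointers have crossed (j < i), so scanning stops.

Swap pivot arr[0] with arr[5] to place pivot at position 5: [17, 5, 7, 6, 12, 25, 29]
Pivot position: 5

After partitioning with pivot 25, the array becomes [17, 5, 7, 6, 12, 25, 29]. The pivot is placed at index 5. All elements to the left of the pivot are <= 25, and all elements to the right are > 25.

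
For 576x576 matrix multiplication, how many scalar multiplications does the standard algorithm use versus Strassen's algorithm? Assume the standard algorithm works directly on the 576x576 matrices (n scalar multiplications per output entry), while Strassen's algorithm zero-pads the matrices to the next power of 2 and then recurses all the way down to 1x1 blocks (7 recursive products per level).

Matrix multiplication for 576x576 matrices:

Strassen's algorithm requires power-of-2 dimensions. Pad 576x576 to 1024x1024 (next power of 2).

Standard algorithm: 576^3 = 191102976 multiplications
Strassen's algorithm: 7^(log2(1024)) = 7^10 = 282475249 multiplications
Difference: 191102976 - 282475249 = -91372273 (Strassen uses MORE here due to padding overhead — for small or just-over-power-of-2 n, padding can outweigh the per-level savings)

Standard: 191102976 multiplications (576^3). Strassen: 282475249 multiplications (7^10, after padding to 1024x1024). Strassen reduces 8 recursive multiplications to 7 at each level.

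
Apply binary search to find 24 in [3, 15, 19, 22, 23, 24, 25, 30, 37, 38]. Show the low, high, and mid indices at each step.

Binary search for 24 in [3, 15, 19, 22, 23, 24, 25, 30, 37, 38]:

lo=0, hi=9, mid=4, arr[mid]=23 -> 23 < 24, search right half
lo=5, hi=9, mid=7, arr[mid]=30 -> 30 > 24, search left half
lo=5, hi=6, mid=5, arr[mid]=24 -> Found target at index 5!

Binary search finds 24 at index 5 after 3 comparisons. The search repeatedly halves the search space by comparing with the middle element.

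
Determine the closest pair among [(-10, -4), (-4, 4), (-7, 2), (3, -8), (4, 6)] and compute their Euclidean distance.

Computing all pairwise distances among 5 points:

d((-10, -4), (-4, 4)) = 10.0
d((-10, -4), (-7, 2)) = 6.7082
d((-10, -4), (3, -8)) = 13.6015
d((-10, -4), (4, 6)) = 17.2047
d((-4, 4), (-7, 2)) = 3.6056 <-- minimum
d((-4, 4), (3, -8)) = 13.8924
d((-4, 4), (4, 6)) = 8.2462
d((-7, 2), (3, -8)) = 14.1421
d((-7, 2), (4, 6)) = 11.7047
d((3, -8), (4, 6)) = 14.0357

Closest pair: (-4, 4) and (-7, 2) with distance 3.6056

The closest pair is (-4, 4) and (-7, 2) with Euclidean distance 3.6056. For 5 points, brute-force pairwise comparison is shown above. For large n, the divide-and-conquer algorithm (sort by x, recurse on halves, check the dividing strip) achieves O(n log n).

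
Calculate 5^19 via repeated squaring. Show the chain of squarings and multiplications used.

Computing 5^19 by squaring (build up from 5^1; each line after the first costs one multiplication):

5^1 = 5
5^2 = (5^1)^2 = 5^2 = 25
5^4 = (5^2)^2 = 25^2 = 625
5^8 = (5^4)^2 = 625^2 = 390625
5^9 = 5 * 5^8 = 5 * 390625 = 1953125
5^18 = (5^9)^2 = 1953125^2 = 3814697265625
5^19 = 5 * 5^18 = 5 * 3814697265625 = 19073486328125

Result: 19073486328125
Multiplications needed: 6 (6 lines after 5^1)

5^19 = 19073486328125. Using exponentiation by squaring, this requires 6 multiplications. The key idea: if the exponent is even, square the half-power; if odd, multiply by the base once.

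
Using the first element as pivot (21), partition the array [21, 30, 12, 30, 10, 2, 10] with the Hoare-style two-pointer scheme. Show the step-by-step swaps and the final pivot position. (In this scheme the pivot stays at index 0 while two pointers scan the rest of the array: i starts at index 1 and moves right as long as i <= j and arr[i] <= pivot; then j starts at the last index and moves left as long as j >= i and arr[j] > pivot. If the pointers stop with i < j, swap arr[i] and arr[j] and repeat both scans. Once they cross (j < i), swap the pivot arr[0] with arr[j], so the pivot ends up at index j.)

Hoare-style two-pointer partition with pivot = 21:

Initial array: [21, 30, 12, 30, 10, 2, 10]

Pointers start at i = 1, j = 6.
i stops at index 1 (arr[1]=30 > 21), j stops at index 6 (arr[6]=10 <= 21): swap arr[1] and arr[6], array becomes [21, 10, 12, 30, 10, 2, 30]
i stops at index 3 (arr[3]=30 > 21), j stops at index 5 (arr[5]=2 <= 21): swap arr[3] and arr[5], array becomes [21, 10, 12, 2, 10, 30, 30]
i ends at 5, j ends at 4: the pointers have crossed (j < i), so scanning stops.

Swap pivot arr[0] with arr[4] to place pivot at position 4: [10, 10, 12, 2, 21, 30, 30]
Pivot position: 4

After partitioning with pivot 21, the array becomes [10, 10, 12, 2, 21, 30, 30]. The pivot is placed at index 4. All elements to the left of the pivot are <= 21, and all elements to the right are > 21.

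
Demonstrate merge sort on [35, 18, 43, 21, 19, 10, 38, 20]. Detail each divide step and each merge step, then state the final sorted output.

Merge sort trace:

Split: [35, 18, 43, 21, 19, 10, 38, 20] -> [35, 18, 43, 21] and [19, 10, 38, 20]
  Split: [35, 18, 43, 21] -> [35, 18] and [43, 21]
    Split: [35, 18] -> [35] and [18]
    Merge: [35] + [18] -> [18, 35]
    Split: [43, 21] -> [43] and [21]
    Merge: [43] + [21] -> [21, 43]
  Merge: [18, 35] + [21, 43] -> [18, 21, 35, 43]
  Split: [19, 10, 38, 20] -> [19, 10] and [38, 20]
    Split: [19, 10] -> [19] and [10]
    Merge: [19] + [10] -> [10, 19]
    Split: [38, 20] -> [38] and [20]
    Merge: [38] + [20] -> [20, 38]
  Merge: [10, 19] + [20, 38] -> [10, 19, 20, 38]
Merge: [18, 21, 35, 43] + [10, 19, 20, 38] -> [10, 18, 19, 20, 21, 35, 38, 43]

Final sorted array: [10, 18, 19, 20, 21, 35, 38, 43]

The merge sort proceeds by recursively splitting the array and merging sorted halves.
After all merges, the sorted array is [10, 18, 19, 20, 21, 35, 38, 43].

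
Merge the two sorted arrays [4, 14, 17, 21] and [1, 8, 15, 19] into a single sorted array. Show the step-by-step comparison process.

Merging process:

Compare 4 vs 1: take 1 from right. Merged: [1]
Compare 4 vs 8: take 4 from left. Merged: [1, 4]
Compare 14 vs 8: take 8 from right. Merged: [1, 4, 8]
Compare 14 vs 15: take 14 from left. Merged: [1, 4, 8, 14]
Compare 17 vs 15: take 15 from right. Merged: [1, 4, 8, 14, 15]
Compare 17 vs 19: take 17 from left. Merged: [1, 4, 8, 14, 15, 17]
Compare 21 vs 19: take 19 from right. Merged: [1, 4, 8, 14, 15, 17, 19]
Append remaining from left: [21]. Merged: [1, 4, 8, 14, 15, 17, 19, 21]

Final merged array: [1, 4, 8, 14, 15, 17, 19, 21]
Total comparisons: 7

The merged array is [1, 4, 8, 14, 15, 17, 19, 21], requiring 7 comparisons. The merge step runs in O(n) time where n is the total number of elements.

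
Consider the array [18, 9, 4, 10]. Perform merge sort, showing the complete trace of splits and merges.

Merge sort trace:

Split: [18, 9, 4, 10] -> [18, 9] and [4, 10]
  Split: [18, 9] -> [18] and [9]
  Merge: [18] + [9] -> [9, 18]
  Split: [4, 10] -> [4] and [10]
  Merge: [4] + [10] -> [4, 10]
Merge: [9, 18] + [4, 10] -> [4, 9, 10, 18]

Final sorted array: [4, 9, 10, 18]

The merge sort proceeds by recursively splitting the array and merging sorted halves.
After all merges, the sorted array is [4, 9, 10, 18].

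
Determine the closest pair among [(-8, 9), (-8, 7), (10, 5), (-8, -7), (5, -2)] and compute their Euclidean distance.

Computing all pairwise distances among 5 points:

d((-8, 9), (-8, 7)) = 2.0 <-- minimum
d((-8, 9), (10, 5)) = 18.4391
d((-8, 9), (-8, -7)) = 16.0
d((-8, 9), (5, -2)) = 17.0294
d((-8, 7), (10, 5)) = 18.1108
d((-8, 7), (-8, -7)) = 14.0
d((-8, 7), (5, -2)) = 15.8114
d((10, 5), (-8, -7)) = 21.6333
d((10, 5), (5, -2)) = 8.6023
d((-8, -7), (5, -2)) = 13.9284

Closest pair: (-8, 9) and (-8, 7) with distance 2.0

The closest pair is (-8, 9) and (-8, 7) with Euclidean distance 2.0. For 5 points, brute-force pairwise comparison is shown above. For large n, the divide-and-conquer algorithm (sort by x, recurse on halves, check the dividing strip) achieves O(n log n).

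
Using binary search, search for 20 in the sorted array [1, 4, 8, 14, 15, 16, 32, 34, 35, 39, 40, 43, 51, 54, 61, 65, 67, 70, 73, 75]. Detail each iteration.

Binary search for 20 in [1, 4, 8, 14, 15, 16, 32, 34, 35, 39, 40, 43, 51, 54, 61, 65, 67, 70, 73, 75]:

lo=0, hi=19, mid=9, arr[mid]=39 -> 39 > 20, search left half
lo=0, hi=8, mid=4, arr[mid]=15 -> 15 < 20, search right half
lo=5, hi=8, mid=6, arr[mid]=32 -> 32 > 20, search left half
lo=5, hi=5, mid=5, arr[mid]=16 -> 16 < 20, search right half
lo=6 > hi=5, target 20 not found

Binary search determines that 20 is not in the array after 4 comparisons. The search space was exhausted without finding the target.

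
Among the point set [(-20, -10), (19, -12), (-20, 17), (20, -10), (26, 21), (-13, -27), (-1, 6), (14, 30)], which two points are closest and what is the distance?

Computing all pairwise distances among 8 points:

d((-20, -10), (19, -12)) = 39.0512
d((-20, -10), (-20, 17)) = 27.0
d((-20, -10), (20, -10)) = 40.0
d((-20, -10), (26, 21)) = 55.4707
d((-20, -10), (-13, -27)) = 18.3848
d((-20, -10), (-1, 6)) = 24.8395
d((-20, -10), (14, 30)) = 52.4976
d((19, -12), (-20, 17)) = 48.6004
d((19, -12), (20, -10)) = 2.2361 <-- minimum
d((19, -12), (26, 21)) = 33.7343
d((19, -12), (-13, -27)) = 35.3412
d((19, -12), (-1, 6)) = 26.9072
d((19, -12), (14, 30)) = 42.2966
d((-20, 17), (20, -10)) = 48.2597
d((-20, 17), (26, 21)) = 46.1736
d((-20, 17), (-13, -27)) = 44.5533
d((-20, 17), (-1, 6)) = 21.9545
d((-20, 17), (14, 30)) = 36.4005
d((20, -10), (26, 21)) = 31.5753
d((20, -10), (-13, -27)) = 37.1214
d((20, -10), (-1, 6)) = 26.4008
d((20, -10), (14, 30)) = 40.4475
d((26, 21), (-13, -27)) = 61.8466
d((26, 21), (-1, 6)) = 30.8869
d((26, 21), (14, 30)) = 15.0
d((-13, -27), (-1, 6)) = 35.1141
d((-13, -27), (14, 30)) = 63.0714
d((-1, 6), (14, 30)) = 28.3019

Closest pair: (19, -12) and (20, -10) with distance 2.2361

The closest pair is (19, -12) and (20, -10) with Euclidean distance 2.2361. For 8 points, brute-force pairwise comparison is shown above. For large n, the divide-and-conquer algorithm (sort by x, recurse on halves, check the dividing strip) achieves O(n log n).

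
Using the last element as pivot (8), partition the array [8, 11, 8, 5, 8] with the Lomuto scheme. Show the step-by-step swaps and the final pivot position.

Lomuto partition with pivot = 8:

Initial array: [8, 11, 8, 5, 8]

arr[0]=8 <= 8: swap with position 0, array becomes [8, 11, 8, 5, 8]
arr[1]=11 > 8: no swap
arr[2]=8 <= 8: swap with position 1, array becomes [8, 8, 11, 5, 8]
arr[3]=5 <= 8: swap with position 2, array becomes [8, 8, 5, 11, 8]

Place pivot at position 3: [8, 8, 5, 8, 11]
Pivot position: 3

After partitioning with pivot 8, the array becomes [8, 8, 5, 8, 11]. The pivot is placed at index 3. All elements to the left of the pivot are <= 8, and all elements to the right are > 8.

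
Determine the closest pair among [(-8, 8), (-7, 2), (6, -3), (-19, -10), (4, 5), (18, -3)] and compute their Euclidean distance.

Computing all pairwise distances among 6 points:

d((-8, 8), (-7, 2)) = 6.0828 <-- minimum
d((-8, 8), (6, -3)) = 17.8045
d((-8, 8), (-19, -10)) = 21.095
d((-8, 8), (4, 5)) = 12.3693
d((-8, 8), (18, -3)) = 28.2312
d((-7, 2), (6, -3)) = 13.9284
d((-7, 2), (-19, -10)) = 16.9706
d((-7, 2), (4, 5)) = 11.4018
d((-7, 2), (18, -3)) = 25.4951
d((6, -3), (-19, -10)) = 25.9615
d((6, -3), (4, 5)) = 8.2462
d((6, -3), (18, -3)) = 12.0
d((-19, -10), (4, 5)) = 27.4591
d((-19, -10), (18, -3)) = 37.6563
d((4, 5), (18, -3)) = 16.1245

Closest pair: (-8, 8) and (-7, 2) with distance 6.0828

The closest pair is (-8, 8) and (-7, 2) with Euclidean distance 6.0828. For 6 points, brute-force pairwise comparison is shown above. For large n, the divide-and-conquer algorithm (sort by x, recurse on halves, check the dividing strip) achieves O(n log n).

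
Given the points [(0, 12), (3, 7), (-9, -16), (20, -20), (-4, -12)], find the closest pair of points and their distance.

Computing all pairwise distances among 5 points:

d((0, 12), (3, 7)) = 5.831 <-- minimum
d((0, 12), (-9, -16)) = 29.4109
d((0, 12), (20, -20)) = 37.7359
d((0, 12), (-4, -12)) = 24.3311
d((3, 7), (-9, -16)) = 25.9422
d((3, 7), (20, -20)) = 31.9061
d((3, 7), (-4, -12)) = 20.2485
d((-9, -16), (20, -20)) = 29.2746
d((-9, -16), (-4, -12)) = 6.4031
d((20, -20), (-4, -12)) = 25.2982

Closest pair: (0, 12) and (3, 7) with distance 5.831

The closest pair is (0, 12) and (3, 7) with Euclidean distance 5.831. For 5 points, brute-force pairwise comparison is shown above. For large n, the divide-and-conquer algorithm (sort by x, recurse on halves, check the dividing strip) achieves O(n log n).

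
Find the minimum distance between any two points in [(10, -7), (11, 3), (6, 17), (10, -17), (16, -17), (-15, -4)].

Computing all pairwise distances among 6 points:

d((10, -7), (11, 3)) = 10.0499
d((10, -7), (6, 17)) = 24.3311
d((10, -7), (10, -17)) = 10.0
d((10, -7), (16, -17)) = 11.6619
d((10, -7), (-15, -4)) = 25.1794
d((11, 3), (6, 17)) = 14.8661
d((11, 3), (10, -17)) = 20.025
d((11, 3), (16, -17)) = 20.6155
d((11, 3), (-15, -4)) = 26.9258
d((6, 17), (10, -17)) = 34.2345
d((6, 17), (16, -17)) = 35.4401
d((6, 17), (-15, -4)) = 29.6985
d((10, -17), (16, -17)) = 6.0 <-- minimum
d((10, -17), (-15, -4)) = 28.178
d((16, -17), (-15, -4)) = 33.6155

Closest pair: (10, -17) and (16, -17) with distance 6.0

The closest pair is (10, -17) and (16, -17) with Euclidean distance 6.0. For 6 points, brute-force pairwise comparison is shown above. For large n, the divide-and-conquer algorithm (sort by x, recurse on halves, check the dividing strip) achieves O(n log n).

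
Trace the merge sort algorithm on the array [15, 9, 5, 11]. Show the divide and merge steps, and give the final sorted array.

Merge sort trace:

Split: [15, 9, 5, 11] -> [15, 9] and [5, 11]
  Split: [15, 9] -> [15] and [9]
  Merge: [15] + [9] -> [9, 15]
  Split: [5, 11] -> [5] and [11]
  Merge: [5] + [11] -> [5, 11]
Merge: [9, 15] + [5, 11] -> [5, 9, 11, 15]

Final sorted array: [5, 9, 11, 15]

The merge sort proceeds by recursively splitting the array and merging sorted halves.
After all merges, the sorted array is [5, 9, 11, 15].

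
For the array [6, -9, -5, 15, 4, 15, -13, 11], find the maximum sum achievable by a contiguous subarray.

Using Kadane's algorithm on [6, -9, -5, 15, 4, 15, -13, 11]:

Scanning through the array:
Position 1 (value -9): max_ending_here = -3, max_so_far = 6
Position 2 (value -5): max_ending_here = -5, max_so_far = 6
Position 3 (value 15): max_ending_here = 15, max_so_far = 15
Position 4 (value 4): max_ending_here = 19, max_so_far = 19
Position 5 (value 15): max_ending_here = 34, max_so_far = 34
Position 6 (value -13): max_ending_here = 21, max_so_far = 34
Position 7 (value 11): max_ending_here = 32, max_so_far = 34

Maximum subarray: [15, 4, 15]
Maximum sum: 34

The maximum subarray is [15, 4, 15] with sum 34. This subarray runs from index 3 to index 5.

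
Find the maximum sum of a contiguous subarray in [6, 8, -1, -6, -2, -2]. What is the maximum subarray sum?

Using Kadane's algorithm on [6, 8, -1, -6, -2, -2]:

Scanning through the array:
Position 1 (value 8): max_ending_here = 14, max_so_far = 14
Position 2 (value -1): max_ending_here = 13, max_so_far = 14
Position 3 (value -6): max_ending_here = 7, max_so_far = 14
Position 4 (value -2): max_ending_here = 5, max_so_far = 14
Position 5 (value -2): max_ending_here = 3, max_so_far = 14

Maximum subarray: [6, 8]
Maximum sum: 14

The maximum subarray is [6, 8] with sum 14. This subarray runs from index 0 to index 1.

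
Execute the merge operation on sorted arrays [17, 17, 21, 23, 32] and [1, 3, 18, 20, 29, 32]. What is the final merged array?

Merging process:

Compare 17 vs 1: take 1 from right. Merged: [1]
Compare 17 vs 3: take 3 from right. Merged: [1, 3]
Compare 17 vs 18: take 17 from left. Merged: [1, 3, 17]
Compare 17 vs 18: take 17 from left. Merged: [1, 3, 17, 17]
Compare 21 vs 18: take 18 from right. Merged: [1, 3, 17, 17, 18]
Compare 21 vs 20: take 20 from right. Merged: [1, 3, 17, 17, 18, 20]
Compare 21 vs 29: take 21 from left. Merged: [1, 3, 17, 17, 18, 20, 21]
Compare 23 vs 29: take 23 from left. Merged: [1, 3, 17, 17, 18, 20, 21, 23]
Compare 32 vs 29: take 29 from right. Merged: [1, 3, 17, 17, 18, 20, 21, 23, 29]
Compare 32 vs 32: take 32 from left. Merged: [1, 3, 17, 17, 18, 20, 21, 23, 29, 32]
Append remaining from right: [32]. Merged: [1, 3, 17, 17, 18, 20, 21, 23, 29, 32, 32]

Final merged array: [1, 3, 17, 17, 18, 20, 21, 23, 29, 32, 32]
Total comparisons: 10

The merged array is [1, 3, 17, 17, 18, 20, 21, 23, 29, 32, 32], requiring 10 comparisons. The merge step runs in O(n) time where n is the total number of elements.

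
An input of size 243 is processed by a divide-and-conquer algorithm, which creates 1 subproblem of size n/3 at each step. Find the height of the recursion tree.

For divide and conquer with division factor 3:

Problem sizes at each level:
Level 0: 243
Level 1: 81
Level 2: 27
Level 3: 9
Level 4: 3
Level 5: 1

The root is level 0 and the size-1 base case is level 5 (the tree spans levels 0 through 5, i.e. 6 levels counting the root), so the depth is the number of divisions: log_3(243) = 5

The recursion tree depth is log_3(243) = 5. At each level, the problem size is divided by 3, so it takes 5 divisions to reduce to a base case of size 1. The algorithm makes 1 recursive call at each level.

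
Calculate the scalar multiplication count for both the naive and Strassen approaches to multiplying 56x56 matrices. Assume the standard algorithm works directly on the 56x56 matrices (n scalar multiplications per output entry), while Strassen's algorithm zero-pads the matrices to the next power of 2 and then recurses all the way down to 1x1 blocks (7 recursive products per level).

Matrix multiplication for 56x56 matrices:

Strassen's algorithm requires power-of-2 dimensions. Pad 56x56 to 64x64 (next power of 2).

Standard algorithm: 56^3 = 175616 multiplications
Strassen's algorithm: 7^(log2(64)) = 7^6 = 117649 multiplications
Savings: 175616 - 117649 = 57967 multiplications

Standard: 175616 multiplications (56^3). Strassen: 117649 multiplications (7^6, after padding to 64x64). Strassen reduces 8 recursive multiplications to 7 at each level.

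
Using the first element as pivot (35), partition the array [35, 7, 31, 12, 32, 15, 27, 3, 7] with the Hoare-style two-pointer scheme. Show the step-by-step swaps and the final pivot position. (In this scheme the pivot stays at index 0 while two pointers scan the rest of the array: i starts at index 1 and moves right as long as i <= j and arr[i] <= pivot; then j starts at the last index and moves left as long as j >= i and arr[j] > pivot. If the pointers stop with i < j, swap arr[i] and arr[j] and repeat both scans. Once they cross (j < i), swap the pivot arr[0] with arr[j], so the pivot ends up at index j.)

Hoare-style two-pointer partition with pivot = 35:

Initial array: [35, 7, 31, 12, 32, 15, 27, 3, 7]

Pointers start at i = 1, j = 8.
i ends at 9, j ends at 8: the pointers have crossed (j < i), so scanning stops.

Swap pivot arr[0] with arr[8] to place pivot at position 8: [7, 7, 31, 12, 32, 15, 27, 3, 35]
Pivot position: 8

After partitioning with pivot 35, the array becomes [7, 7, 31, 12, 32, 15, 27, 3, 35]. The pivot is placed at index 8. All elements to the left of the pivot are <= 35, and all elements to the right are > 35.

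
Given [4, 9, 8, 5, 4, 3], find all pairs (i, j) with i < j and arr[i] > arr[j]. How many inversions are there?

Finding inversions in [4, 9, 8, 5, 4, 3]:

(0, 5): arr[0]=4 > arr[5]=3
(1, 2): arr[1]=9 > arr[2]=8
(1, 3): arr[1]=9 > arr[3]=5
(1, 4): arr[1]=9 > arr[4]=4
(1, 5): arr[1]=9 > arr[5]=3
(2, 3): arr[2]=8 > arr[3]=5
(2, 4): arr[2]=8 > arr[4]=4
(2, 5): arr[2]=8 > arr[5]=3
(3, 4): arr[3]=5 > arr[4]=4
(3, 5): arr[3]=5 > arr[5]=3
(4, 5): arr[4]=4 > arr[5]=3

Total inversions: 11

The array has 11 inversion(s): (0,5), (1,2), (1,3), (1,4), (1,5), (2,3), (2,4), (2,5), (3,4), (3,5), (4,5). Each pair (i,j) satisfies i < j and arr[i] > arr[j].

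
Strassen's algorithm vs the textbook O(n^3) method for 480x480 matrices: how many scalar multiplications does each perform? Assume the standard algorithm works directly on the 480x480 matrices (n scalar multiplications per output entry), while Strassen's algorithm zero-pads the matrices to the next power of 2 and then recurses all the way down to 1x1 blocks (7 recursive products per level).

Matrix multiplication for 480x480 matrices:

Strassen's algorithm requires power-of-2 dimensions. Pad 480x480 to 512x512 (next power of 2).

Standard algorithm: 480^3 = 110592000 multiplications
Strassen's algorithm: 7^(log2(512)) = 7^9 = 40353607 multiplications
Savings: 110592000 - 40353607 = 70238393 multiplications

Standard: 110592000 multiplications (480^3). Strassen: 40353607 multiplications (7^9, after padding to 512x512). Strassen reduces 8 recursive multiplications to 7 at each level.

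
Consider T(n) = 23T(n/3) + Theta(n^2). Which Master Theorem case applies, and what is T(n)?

Master Theorem for T(n) = 23T(n/3) + O(n^2):

a = 23, b = 3, c = 2
log_b(a) = log_3(23) = 2.8540

Case 1: c = 2 < log_3(23) = 2.8540
T(n) = O(n^(log_3 23))

For T(n) = 23T(n/3) + O(n^2): log_3(23) = 2.8540. This is Case 1 of the Master Theorem (c < log_b(a), work dominated by leaves), giving O(n^(log_3 23)).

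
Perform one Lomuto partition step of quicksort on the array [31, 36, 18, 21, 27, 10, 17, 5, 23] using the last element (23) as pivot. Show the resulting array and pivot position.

Lomuto partition with pivot = 23:

Initial array: [31, 36, 18, 21, 27, 10, 17, 5, 23]

arr[0]=31 > 23: no swap
arr[1]=36 > 23: no swap
arr[2]=18 <= 23: swap with position 0, array becomes [18, 36, 31, 21, 27, 10, 17, 5, 23]
arr[3]=21 <= 23: swap with position 1, array becomes [18, 21, 31, 36, 27, 10, 17, 5, 23]
arr[4]=27 > 23: no swap
arr[5]=10 <= 23: swap with position 2, array becomes [18, 21, 10, 36, 27, 31, 17, 5, 23]
arr[6]=17 <= 23: swap with position 3, array becomes [18, 21, 10, 17, 27, 31, 36, 5, 23]
arr[7]=5 <= 23: swap with position 4, array becomes [18, 21, 10, 17, 5, 31, 36, 27, 23]

Place pivot at position 5: [18, 21, 10, 17, 5, 23, 36, 27, 31]
Pivot position: 5

After partitioning with pivot 23, the array becomes [18, 21, 10, 17, 5, 23, 36, 27, 31]. The pivot is placed at index 5. All elements to the left of the pivot are <= 23, and all elements to the right are > 23.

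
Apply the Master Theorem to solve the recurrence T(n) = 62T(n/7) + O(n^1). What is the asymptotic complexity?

Master Theorem for T(n) = 62T(n/7) + O(n^1):

a = 62, b = 7, c = 1
log_b(a) = log_7(62) = 2.1209

Case 1: c = 1 < log_7(62) = 2.1209
T(n) = O(n^(log_7 62))

For T(n) = 62T(n/7) + O(n^1): log_7(62) = 2.1209. This is Case 1 of the Master Theorem (c < log_b(a), work dominated by leaves), giving O(n^(log_7 62)).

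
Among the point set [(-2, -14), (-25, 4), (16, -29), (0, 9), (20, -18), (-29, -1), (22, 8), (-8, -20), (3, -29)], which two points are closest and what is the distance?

Computing all pairwise distances among 9 points:

d((-2, -14), (-25, 4)) = 29.2062
d((-2, -14), (16, -29)) = 23.4307
d((-2, -14), (0, 9)) = 23.0868
d((-2, -14), (20, -18)) = 22.3607
d((-2, -14), (-29, -1)) = 29.9666
d((-2, -14), (22, 8)) = 32.5576
d((-2, -14), (-8, -20)) = 8.4853
d((-2, -14), (3, -29)) = 15.8114
d((-25, 4), (16, -29)) = 52.6308
d((-25, 4), (0, 9)) = 25.4951
d((-25, 4), (20, -18)) = 50.0899
d((-25, 4), (-29, -1)) = 6.4031 <-- minimum
d((-25, 4), (22, 8)) = 47.1699
d((-25, 4), (-8, -20)) = 29.4109
d((-25, 4), (3, -29)) = 43.2782
d((16, -29), (0, 9)) = 41.2311
d((16, -29), (20, -18)) = 11.7047
d((16, -29), (-29, -1)) = 53.0
d((16, -29), (22, 8)) = 37.4833
d((16, -29), (-8, -20)) = 25.632
d((16, -29), (3, -29)) = 13.0
d((0, 9), (20, -18)) = 33.6006
d((0, 9), (-29, -1)) = 30.6757
d((0, 9), (22, 8)) = 22.0227
d((0, 9), (-8, -20)) = 30.0832
d((0, 9), (3, -29)) = 38.1182
d((20, -18), (-29, -1)) = 51.8652
d((20, -18), (22, 8)) = 26.0768
d((20, -18), (-8, -20)) = 28.0713
d((20, -18), (3, -29)) = 20.2485
d((-29, -1), (22, 8)) = 51.788
d((-29, -1), (-8, -20)) = 28.3196
d((-29, -1), (3, -29)) = 42.5206
d((22, 8), (-8, -20)) = 41.0366
d((22, 8), (3, -29)) = 41.5933
d((-8, -20), (3, -29)) = 14.2127

Closest pair: (-25, 4) and (-29, -1) with distance 6.4031

The closest pair is (-25, 4) and (-29, -1) with Euclidean distance 6.4031. For 9 points, brute-force pairwise comparison is shown above. For large n, the divide-and-conquer algorithm (sort by x, recurse on halves, check the dividing strip) achieves O(n log n).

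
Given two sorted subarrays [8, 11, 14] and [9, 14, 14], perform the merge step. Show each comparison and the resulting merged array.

Merging process:

Compare 8 vs 9: take 8 from left. Merged: [8]
Compare 11 vs 9: take 9 from right. Merged: [8, 9]
Compare 11 vs 14: take 11 from left. Merged: [8, 9, 11]
Compare 14 vs 14: take 14 from left. Merged: [8, 9, 11, 14]
Append remaining from right: [14, 14]. Merged: [8, 9, 11, 14, 14, 14]

Final merged array: [8, 9, 11, 14, 14, 14]
Total comparisons: 4

The merged array is [8, 9, 11, 14, 14, 14], requiring 4 comparisons. The merge step runs in O(n) time where n is the total number of elements.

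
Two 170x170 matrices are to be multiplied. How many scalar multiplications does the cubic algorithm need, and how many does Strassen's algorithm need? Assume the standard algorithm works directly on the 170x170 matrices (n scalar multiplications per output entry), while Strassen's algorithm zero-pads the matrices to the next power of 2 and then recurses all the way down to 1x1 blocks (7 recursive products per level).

Matrix multiplication for 170x170 matrices:

Strassen's algorithm requires power-of-2 dimensions. Pad 170x170 to 256x256 (next power of 2).

Standard algorithm: 170^3 = 4913000 multiplications
Strassen's algorithm: 7^(log2(256)) = 7^8 = 5764801 multiplications
Difference: 4913000 - 5764801 = -851801 (Strassen uses MORE here due to padding overhead — for small or just-over-power-of-2 n, padding can outweigh the per-level savings)

Standard: 4913000 multiplications (170^3). Strassen: 5764801 multiplications (7^8, after padding to 256x256). Strassen reduces 8 recursive multiplications to 7 at each level.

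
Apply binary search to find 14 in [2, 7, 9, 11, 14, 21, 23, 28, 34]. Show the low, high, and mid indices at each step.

Binary search for 14 in [2, 7, 9, 11, 14, 21, 23, 28, 34]:

lo=0, hi=8, mid=4, arr[mid]=14 -> Found target at index 4!

Binary search finds 14 at index 4 after 1 comparisons. The search repeatedly halves the search space by comparing with the middle element.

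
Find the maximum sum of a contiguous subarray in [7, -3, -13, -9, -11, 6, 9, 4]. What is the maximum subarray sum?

Using Kadane's algorithm on [7, -3, -13, -9, -11, 6, 9, 4]:

Scanning through the array:
Position 1 (value -3): max_ending_here = 4, max_so_far = 7
Position 2 (value -13): max_ending_here = -9, max_so_far = 7
Position 3 (value -9): max_ending_here = -9, max_so_far = 7
Position 4 (value -11): max_ending_here = -11, max_so_far = 7
Position 5 (value 6): max_ending_here = 6, max_so_far = 7
Position 6 (value 9): max_ending_here = 15, max_so_far = 15
Position 7 (value 4): max_ending_here = 19, max_so_far = 19

Maximum subarray: [6, 9, 4]
Maximum sum: 19

The maximum subarray is [6, 9, 4] with sum 19. This subarray runs from index 5 to index 7.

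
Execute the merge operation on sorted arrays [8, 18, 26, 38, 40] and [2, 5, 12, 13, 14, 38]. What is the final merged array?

Merging process:

Compare 8 vs 2: take 2 from right. Merged: [2]
Compare 8 vs 5: take 5 from right. Merged: [2, 5]
Compare 8 vs 12: take 8 from left. Merged: [2, 5, 8]
Compare 18 vs 12: take 12 from right. Merged: [2, 5, 8, 12]
Compare 18 vs 13: take 13 from right. Merged: [2, 5, 8, 12, 13]
Compare 18 vs 14: take 14 from right. Merged: [2, 5, 8, 12, 13, 14]
Compare 18 vs 38: take 18 from left. Merged: [2, 5, 8, 12, 13, 14, 18]
Compare 26 vs 38: take 26 from left. Merged: [2, 5, 8, 12, 13, 14, 18, 26]
Compare 38 vs 38: take 38 from left. Merged: [2, 5, 8, 12, 13, 14, 18, 26, 38]
Compare 40 vs 38: take 38 from right. Merged: [2, 5, 8, 12, 13, 14, 18, 26, 38, 38]
Append remaining from left: [40]. Merged: [2, 5, 8, 12, 13, 14, 18, 26, 38, 38, 40]

Final merged array: [2, 5, 8, 12, 13, 14, 18, 26, 38, 38, 40]
Total comparisons: 10

The merged array is [2, 5, 8, 12, 13, 14, 18, 26, 38, 38, 40], requiring 10 comparisons. The merge step runs in O(n) time where n is the total number of elements.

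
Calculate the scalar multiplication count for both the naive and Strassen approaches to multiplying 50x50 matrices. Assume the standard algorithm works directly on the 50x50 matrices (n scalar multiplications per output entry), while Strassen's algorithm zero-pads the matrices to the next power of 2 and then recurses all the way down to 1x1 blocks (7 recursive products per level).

Matrix multiplication for 50x50 matrices:

Strassen's algorithm requires power-of-2 dimensions. Pad 50x50 to 64x64 (next power of 2).

Standard algorithm: 50^3 = 125000 multiplications
Strassen's algorithm: 7^(log2(64)) = 7^6 = 117649 multiplications
Savings: 125000 - 117649 = 7351 multiplications

Standard: 125000 multiplications (50^3). Strassen: 117649 multiplications (7^6, after padding to 64x64). Strassen reduces 8 recursive multiplications to 7 at each level.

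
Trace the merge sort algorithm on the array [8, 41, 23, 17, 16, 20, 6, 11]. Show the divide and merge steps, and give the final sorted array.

Merge sort trace:

Split: [8, 41, 23, 17, 16, 20, 6, 11] -> [8, 41, 23, 17] and [16, 20, 6, 11]
  Split: [8, 41, 23, 17] -> [8, 41] and [23, 17]
    Split: [8, 41] -> [8] and [41]
    Merge: [8] + [41] -> [8, 41]
    Split: [23, 17] -> [23] and [17]
    Merge: [23] + [17] -> [17, 23]
  Merge: [8, 41] + [17, 23] -> [8, 17, 23, 41]
  Split: [16, 20, 6, 11] -> [16, 20] and [6, 11]
    Split: [16, 20] -> [16] and [20]
    Merge: [16] + [20] -> [16, 20]
    Split: [6, 11] -> [6] and [11]
    Merge: [6] + [11] -> [6, 11]
  Merge: [16, 20] + [6, 11] -> [6, 11, 16, 20]
Merge: [8, 17, 23, 41] + [6, 11, 16, 20] -> [6, 8, 11, 16, 17, 20, 23, 41]

Final sorted array: [6, 8, 11, 16, 17, 20, 23, 41]

The merge sort proceeds by recursively splitting the array and merging sorted halves.
After all merges, the sorted array is [6, 8, 11, 16, 17, 20, 23, 41].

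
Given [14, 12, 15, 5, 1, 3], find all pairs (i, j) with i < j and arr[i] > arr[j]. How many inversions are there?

Finding inversions in [14, 12, 15, 5, 1, 3]:

(0, 1): arr[0]=14 > arr[1]=12
(0, 3): arr[0]=14 > arr[3]=5
(0, 4): arr[0]=14 > arr[4]=1
(0, 5): arr[0]=14 > arr[5]=3
(1, 3): arr[1]=12 > arr[3]=5
(1, 4): arr[1]=12 > arr[4]=1
(1, 5): arr[1]=12 > arr[5]=3
(2, 3): arr[2]=15 > arr[3]=5
(2, 4): arr[2]=15 > arr[4]=1
(2, 5): arr[2]=15 > arr[5]=3
(3, 4): arr[3]=5 > arr[4]=1
(3, 5): arr[3]=5 > arr[5]=3

Total inversions: 12

The array has 12 inversion(s): (0,1), (0,3), (0,4), (0,5), (1,3), (1,4), (1,5), (2,3), (2,4), (2,5), (3,4), (3,5). Each pair (i,j) satisfies i < j and arr[i] > arr[j].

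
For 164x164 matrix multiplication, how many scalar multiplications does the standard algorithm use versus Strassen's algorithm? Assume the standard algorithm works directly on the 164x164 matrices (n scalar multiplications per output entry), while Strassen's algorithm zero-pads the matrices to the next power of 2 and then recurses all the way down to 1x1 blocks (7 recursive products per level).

Matrix multiplication for 164x164 matrices:

Strassen's algorithm requires power-of-2 dimensions. Pad 164x164 to 256x256 (next power of 2).

Standard algorithm: 164^3 = 4410944 multiplications
Strassen's algorithm: 7^(log2(256)) = 7^8 = 5764801 multiplications
Difference: 4410944 - 5764801 = -1353857 (Strassen uses MORE here due to padding overhead — for small or just-over-power-of-2 n, padding can outweigh the per-level savings)

Standard: 4410944 multiplications (164^3). Strassen: 5764801 multiplications (7^8, after padding to 256x256). Strassen reduces 8 recursive multiplications to 7 at each level.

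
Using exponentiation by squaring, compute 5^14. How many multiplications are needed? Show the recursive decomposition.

Computing 5^14 by squaring (build up from 5^1; each line after the first costs one multiplication):

5^1 = 5
5^2 = (5^1)^2 = 5^2 = 25
5^3 = 5 * 5^2 = 5 * 25 = 125
5^6 = (5^3)^2 = 125^2 = 15625
5^7 = 5 * 5^6 = 5 * 15625 = 78125
5^14 = (5^7)^2 = 78125^2 = 6103515625

Result: 6103515625
Multiplications needed: 5 (5 lines after 5^1)

5^14 = 6103515625. Using exponentiation by squaring, this requires 5 multiplications. The key idea: if the exponent is even, square the half-power; if odd, multiply by the base once.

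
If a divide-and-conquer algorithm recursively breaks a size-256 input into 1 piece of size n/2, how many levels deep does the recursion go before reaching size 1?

For divide and conquer with division factor 2:

Problem sizes at each level:
Level 0: 256
Level 1: 128
Level 2: 64
Level 3: 32
Level 4: 16
Level 5: 8
Level 6: 4
Level 7: 2
Level 8: 1

The root is level 0 and the size-1 base case is level 8 (the tree spans levels 0 through 8, i.e. 9 levels counting the root), so the depth is the number of divisions: log_2(256) = 8

The recursion tree depth is log_2(256) = 8. At each level, the problem size is divided by 2, so it takes 8 divisions to reduce to a base case of size 1. The algorithm makes 1 recursive call at each level.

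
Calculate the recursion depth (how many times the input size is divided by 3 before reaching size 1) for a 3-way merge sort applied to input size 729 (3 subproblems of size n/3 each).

For divide and conquer with division factor 3:

Problem sizes at each level:
Level 0: 729
Level 1: 243
Level 2: 81
Level 3: 27
Level 4: 9
Level 5: 3
Level 6: 1

The root is level 0 and the size-1 base case is level 6 (the tree spans levels 0 through 6, i.e. 7 levels counting the root), so the depth is the number of divisions: log_3(729) = 6

The recursion tree depth is log_3(729) = 6. At each level, the problem size is divided by 3, so it takes 6 divisions to reduce to a base case of size 1. The algorithm makes 3 recursive calls at each level.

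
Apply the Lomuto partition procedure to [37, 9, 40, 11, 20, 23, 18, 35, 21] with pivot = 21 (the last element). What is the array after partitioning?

Lomuto partition with pivot = 21:

Initial array: [37, 9, 40, 11, 20, 23, 18, 35, 21]

arr[0]=37 > 21: no swap
arr[1]=9 <= 21: swap with position 0, array becomes [9, 37, 40, 11, 20, 23, 18, 35, 21]
arr[2]=40 > 21: no swap
arr[3]=11 <= 21: swap with position 1, array becomes [9, 11, 40, 37, 20, 23, 18, 35, 21]
arr[4]=20 <= 21: swap with position 2, array becomes [9, 11, 20, 37, 40, 23, 18, 35, 21]
arr[5]=23 > 21: no swap
arr[6]=18 <= 21: swap with position 3, array becomes [9, 11, 20, 18, 40, 23, 37, 35, 21]
arr[7]=35 > 21: no swap

Place pivot at position 4: [9, 11, 20, 18, 21, 23, 37, 35, 40]
Pivot position: 4

After partitioning with pivot 21, the array becomes [9, 11, 20, 18, 21, 23, 37, 35, 40]. The pivot is placed at index 4. All elements to the left of the pivot are <= 21, and all elements to the right are > 21.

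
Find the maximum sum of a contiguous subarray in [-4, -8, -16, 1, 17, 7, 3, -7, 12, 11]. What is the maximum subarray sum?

Using Kadane's algorithm on [-4, -8, -16, 1, 17, 7, 3, -7, 12, 11]:

Scanning through the array:
Position 1 (value -8): max_ending_here = -8, max_so_far = -4
Position 2 (value -16): max_ending_here = -16, max_so_far = -4
Position 3 (value 1): max_ending_here = 1, max_so_far = 1
Position 4 (value 17): max_ending_here = 18, max_so_far = 18
Position 5 (value 7): max_ending_here = 25, max_so_far = 25
Position 6 (value 3): max_ending_here = 28, max_so_far = 28
Position 7 (value -7): max_ending_here = 21, max_so_far = 28
Position 8 (value 12): max_ending_here = 33, max_so_far = 33
Position 9 (value 11): max_ending_here = 44, max_so_far = 44

Maximum subarray: [1, 17, 7, 3, -7, 12, 11]
Maximum sum: 44

The maximum subarray is [1, 17, 7, 3, -7, 12, 11] with sum 44. This subarray runs from index 3 to index 9.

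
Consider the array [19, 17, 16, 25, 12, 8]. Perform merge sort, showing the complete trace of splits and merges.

Merge sort trace:

Split: [19, 17, 16, 25, 12, 8] -> [19, 17, 16] and [25, 12, 8]
  Split: [19, 17, 16] -> [19] and [17, 16]
    Split: [17, 16] -> [17] and [16]
    Merge: [17] + [16] -> [16, 17]
  Merge: [19] + [16, 17] -> [16, 17, 19]
  Split: [25, 12, 8] -> [25] and [12, 8]
    Split: [12, 8] -> [12] and [8]
    Merge: [12] + [8] -> [8, 12]
  Merge: [25] + [8, 12] -> [8, 12, 25]
Merge: [16, 17, 19] + [8, 12, 25] -> [8, 12, 16, 17, 19, 25]

Final sorted array: [8, 12, 16, 17, 19, 25]

The merge sort proceeds by recursively splitting the array and merging sorted halves.
After all merges, the sorted array is [8, 12, 16, 17, 19, 25].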